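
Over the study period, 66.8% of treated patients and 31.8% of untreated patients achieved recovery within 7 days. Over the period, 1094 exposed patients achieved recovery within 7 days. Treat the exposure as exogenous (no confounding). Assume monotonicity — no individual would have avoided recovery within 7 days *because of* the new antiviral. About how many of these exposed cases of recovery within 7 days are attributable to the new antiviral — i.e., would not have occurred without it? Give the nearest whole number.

about 573 cases

p₁ = 0.668, p₀ = 0.318.
PN = (p₁ − p₀)/p₁ = (0.668 − 0.318) / 0.668 ≈ 0.52395.
Attributable cases ≈ PN × (exposed cases) = 0.52395 × 1094 ≈ 573.20.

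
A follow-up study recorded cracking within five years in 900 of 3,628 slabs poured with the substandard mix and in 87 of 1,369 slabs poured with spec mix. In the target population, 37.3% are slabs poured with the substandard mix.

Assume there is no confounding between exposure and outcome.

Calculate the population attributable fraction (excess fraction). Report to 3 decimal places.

PAF ≈ 0.520

p₁ = P(outcome | exposed) = 900/3628 = 0.24807
p₀ = P(outcome | unexposed) = 87/1369 = 0.06355
Overall risk P(Y=1) = π·p₁ + (1−π)·p₀ = 0.373×0.24807 + 0.627×0.06355 = 0.13238.
Under exogeneity, PAF = [P(Y=1) − p₀] / P(Y=1).
PAF = (0.13238 − 0.06355) / 0.13238 ≈ 0.5199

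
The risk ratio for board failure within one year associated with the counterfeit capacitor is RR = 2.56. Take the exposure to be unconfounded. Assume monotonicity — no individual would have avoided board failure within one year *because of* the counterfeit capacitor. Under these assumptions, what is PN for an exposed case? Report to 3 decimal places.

Under exogeneity and monotonicity, PN = (RR − 1) / RR = 1 − 1/RR.
PN = (2.56 − 1) / 2.56 = 1.56 / 2.56 ≈ 0.6094

PN ≈ 0.609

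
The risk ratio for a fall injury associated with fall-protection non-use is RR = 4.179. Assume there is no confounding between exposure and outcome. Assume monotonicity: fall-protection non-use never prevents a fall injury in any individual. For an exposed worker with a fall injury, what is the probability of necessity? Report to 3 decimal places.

PN ≈ 0.761

Under exogeneity and monotonicity, PN = (RR − 1) / RR = 1 − 1/RR.
PN = (4.179 − 1) / 4.179 = 3.179 / 4.179 ≈ 0.7607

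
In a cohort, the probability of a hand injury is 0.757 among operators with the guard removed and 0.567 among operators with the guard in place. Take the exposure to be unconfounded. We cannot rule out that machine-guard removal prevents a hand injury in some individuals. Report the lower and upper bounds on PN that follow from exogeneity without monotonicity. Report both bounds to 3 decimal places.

Let p₁ = 0.757, p₀ = 0.567.
Under exogeneity alone the bounds on PN are max{0,(p₁−p₀)/p₁} ≤ PN ≤ min{1,(1−p₀)/p₁}.
  lower = (p₁ − p₀)/p₁ = 0.19 / 0.757 ≈ 0.2510
  upper = min{1, (1 − p₀)/p₁} = 0.433 / 0.757 ≈ 0.5720

0.251 ≤ PN ≤ 0.572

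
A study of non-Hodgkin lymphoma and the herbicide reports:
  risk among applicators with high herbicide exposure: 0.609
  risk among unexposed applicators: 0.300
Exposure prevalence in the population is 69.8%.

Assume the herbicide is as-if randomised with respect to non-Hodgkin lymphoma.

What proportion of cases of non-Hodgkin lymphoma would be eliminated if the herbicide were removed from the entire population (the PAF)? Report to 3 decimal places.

Let p₁ = 0.609, p₀ = 0.3.
Overall risk P(Y=1) = π·p₁ + (1−π)·p₀ = 0.698×0.609 + 0.302×0.3 = 0.51568.
Under exogeneity, PAF = [P(Y=1) − p₀] / P(Y=1).
PAF = (0.51568 − 0.3) / 0.51568 ≈ 0.4182

PAF ≈ 0.418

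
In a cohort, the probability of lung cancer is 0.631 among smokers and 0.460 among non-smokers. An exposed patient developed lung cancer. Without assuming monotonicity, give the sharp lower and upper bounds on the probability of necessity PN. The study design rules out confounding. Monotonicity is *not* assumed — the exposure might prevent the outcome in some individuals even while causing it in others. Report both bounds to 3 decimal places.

Let p₁ = 0.631, p₀ = 0.46.
Under exogeneity alone the bounds on PN are max{0,(p₁−p₀)/p₁} ≤ PN ≤ min{1,(1−p₀)/p₁}.
  lower = (p₁ − p₀)/p₁ = 0.171 / 0.631 ≈ 0.2710
  upper = min{1, (1 − p₀)/p₁} = 0.54 / 0.631 ≈ 0.8558

0.271 ≤ PN ≤ 0.856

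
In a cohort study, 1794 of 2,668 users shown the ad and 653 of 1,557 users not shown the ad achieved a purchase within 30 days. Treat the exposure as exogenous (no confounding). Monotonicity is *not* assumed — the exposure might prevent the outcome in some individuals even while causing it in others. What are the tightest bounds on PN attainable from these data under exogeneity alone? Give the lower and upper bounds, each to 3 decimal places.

0.376 ≤ PN ≤ 0.863

p₁ = P(outcome | exposed) = 1794/2668 = 0.67241
p₀ = P(outcome | unexposed) = 653/1557 = 0.4194
Under exogeneity alone the bounds on PN are max{0,(p₁−p₀)/p₁} ≤ PN ≤ min{1,(1−p₀)/p₁}.
  lower = (p₁ − p₀)/p₁ = 0.25302 / 0.67241 ≈ 0.3763
  upper = min{1, (1 − p₀)/p₁} = 0.5806 / 0.67241 ≈ 0.8635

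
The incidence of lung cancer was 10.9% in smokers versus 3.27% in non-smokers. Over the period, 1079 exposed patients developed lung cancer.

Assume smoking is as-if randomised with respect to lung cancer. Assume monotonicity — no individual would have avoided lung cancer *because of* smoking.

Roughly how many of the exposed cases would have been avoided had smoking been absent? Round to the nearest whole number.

p₁ = 0.109, p₀ = 0.0327.
PN = (p₁ − p₀)/p₁ = (0.109 − 0.0327) / 0.109 ≈ 0.70000.
Attributable cases ≈ PN × (exposed cases) = 0.70000 × 1079 ≈ 755.30.

about 755 cases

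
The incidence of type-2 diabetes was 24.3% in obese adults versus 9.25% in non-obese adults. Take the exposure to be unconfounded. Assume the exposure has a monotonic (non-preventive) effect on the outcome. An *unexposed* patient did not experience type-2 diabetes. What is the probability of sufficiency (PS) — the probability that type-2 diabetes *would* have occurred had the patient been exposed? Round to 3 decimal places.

PS ≈ 0.166

p₁ = 0.243, p₀ = 0.0925.
Under exogeneity and monotonicity, PS = (p₁ − p₀) / (1 − p₀).
PS = (0.243 − 0.0925) / (1 − 0.0925) = 0.1505 / 0.9075 ≈ 0.1658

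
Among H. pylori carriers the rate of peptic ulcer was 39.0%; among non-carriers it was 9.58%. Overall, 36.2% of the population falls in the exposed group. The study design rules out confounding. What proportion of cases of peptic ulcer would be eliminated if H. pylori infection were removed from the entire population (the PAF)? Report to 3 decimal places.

p₁ = 0.39, p₀ = 0.0958.
Overall risk P(Y=1) = π·p₁ + (1−π)·p₀ = 0.362×0.39 + 0.638×0.0958 = 0.2023.
Under exogeneity, PAF = [P(Y=1) − p₀] / P(Y=1).
PAF = (0.2023 − 0.0958) / 0.2023 ≈ 0.5264

PAF ≈ 0.526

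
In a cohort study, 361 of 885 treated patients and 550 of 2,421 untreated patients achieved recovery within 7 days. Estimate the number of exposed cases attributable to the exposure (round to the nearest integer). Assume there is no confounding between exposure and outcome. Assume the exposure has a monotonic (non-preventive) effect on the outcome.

about 160 cases

p₁ = P(outcome | exposed) = 361/885 = 0.40791
p₀ = P(outcome | unexposed) = 550/2421 = 0.22718
PN = (p₁ − p₀)/p₁ = (0.40791 − 0.22718) / 0.40791 ≈ 0.44307.
Attributable cases ≈ PN × (exposed cases) = 0.44307 × 361 ≈ 159.95.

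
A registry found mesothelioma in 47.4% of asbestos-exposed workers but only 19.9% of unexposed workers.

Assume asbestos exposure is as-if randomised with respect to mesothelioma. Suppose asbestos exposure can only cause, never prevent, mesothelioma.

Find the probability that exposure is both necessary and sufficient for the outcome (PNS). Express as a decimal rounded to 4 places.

PNS ≈ 0.2750

p₁ = 0.474, p₀ = 0.199.
Under exogeneity and monotonicity, PNS = p₁ − p₀.
PNS = 0.474 − 0.199 = 0.275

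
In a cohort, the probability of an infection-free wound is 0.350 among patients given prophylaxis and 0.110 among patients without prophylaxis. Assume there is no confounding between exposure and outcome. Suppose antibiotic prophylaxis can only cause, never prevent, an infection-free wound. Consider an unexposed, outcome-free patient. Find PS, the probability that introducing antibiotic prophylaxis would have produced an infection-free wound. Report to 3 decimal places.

PS ≈ 0.270

Let p₁ = 0.35, p₀ = 0.11.
Under exogeneity and monotonicity, PS = (p₁ − p₀) / (1 − p₀).
PS = (0.35 − 0.11) / (1 − 0.11) = 0.24 / 0.89 ≈ 0.2697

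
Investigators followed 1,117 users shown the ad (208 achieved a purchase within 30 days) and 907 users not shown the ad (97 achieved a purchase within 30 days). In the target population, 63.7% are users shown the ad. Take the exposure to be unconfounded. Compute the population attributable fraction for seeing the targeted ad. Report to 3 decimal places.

p₁ = P(outcome | exposed) = 208/1117 = 0.18621
p₀ = P(outcome | unexposed) = 97/907 = 0.10695
Overall risk P(Y=1) = π·p₁ + (1−π)·p₀ = 0.637×0.18621 + 0.363×0.10695 = 0.15744.
Under exogeneity, PAF = [P(Y=1) − p₀] / P(Y=1).
PAF = (0.15744 − 0.10695) / 0.15744 ≈ 0.3207

PAF ≈ 0.321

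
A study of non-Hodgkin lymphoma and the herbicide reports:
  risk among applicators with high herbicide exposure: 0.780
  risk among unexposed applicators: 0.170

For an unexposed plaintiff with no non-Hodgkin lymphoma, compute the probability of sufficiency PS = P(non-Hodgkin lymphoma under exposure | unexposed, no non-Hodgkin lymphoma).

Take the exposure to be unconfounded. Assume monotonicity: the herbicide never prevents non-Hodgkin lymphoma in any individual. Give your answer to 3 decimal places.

PS ≈ 0.735

Let p₁ = 0.78, p₀ = 0.17.
Under exogeneity and monotonicity, PS = (p₁ − p₀) / (1 − p₀).
PS = (0.78 − 0.17) / (1 − 0.17) = 0.61 / 0.83 ≈ 0.7349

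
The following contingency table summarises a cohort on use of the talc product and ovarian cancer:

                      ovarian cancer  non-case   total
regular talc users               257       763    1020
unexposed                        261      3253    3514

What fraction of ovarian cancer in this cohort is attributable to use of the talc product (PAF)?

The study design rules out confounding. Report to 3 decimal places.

PAF ≈ 0.350

p₁ = P(outcome | exposed) = 257/1020 = 0.25196
p₀ = P(outcome | unexposed) = 261/3514 = 0.074274
Exposure prevalence π = 1020/4534 = 0.22497; overall risk P(Y=1) = 0.11425.
Under exogeneity, PAF = [P(Y=1) − p₀]/P(Y=1).
PAF = (0.11425 − 0.074274) / 0.11425 ≈ 0.3499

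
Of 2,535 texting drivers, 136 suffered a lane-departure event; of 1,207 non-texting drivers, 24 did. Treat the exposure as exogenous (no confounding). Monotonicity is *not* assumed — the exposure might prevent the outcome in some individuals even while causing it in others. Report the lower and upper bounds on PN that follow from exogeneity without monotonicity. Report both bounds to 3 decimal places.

0.629 ≤ PN ≤ 1.000

p₁ = P(outcome | exposed) = 136/2535 = 0.053649
p₀ = P(outcome | unexposed) = 24/1207 = 0.019884
Under exogeneity alone the bounds on PN are max{0,(p₁−p₀)/p₁} ≤ PN ≤ min{1,(1−p₀)/p₁}.
  lower = (p₁ − p₀)/p₁ = 0.033765 / 0.053649 ≈ 0.6294
  upper = min{1, (1 − p₀)/p₁} = 0.98012 / 0.053649 ≈ 18.2691 → capped at 1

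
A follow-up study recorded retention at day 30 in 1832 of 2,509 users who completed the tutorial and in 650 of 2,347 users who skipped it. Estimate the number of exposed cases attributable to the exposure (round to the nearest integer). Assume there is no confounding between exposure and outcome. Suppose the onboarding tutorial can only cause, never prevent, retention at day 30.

p₁ = P(outcome | exposed) = 1832/2509 = 0.73017
p₀ = P(outcome | unexposed) = 650/2347 = 0.27695
PN = (p₁ − p₀)/p₁ = (0.73017 − 0.27695) / 0.73017 ≈ 0.62071.
Attributable cases ≈ PN × (exposed cases) = 0.62071 × 1832 ≈ 1137.13.

about 1137 cases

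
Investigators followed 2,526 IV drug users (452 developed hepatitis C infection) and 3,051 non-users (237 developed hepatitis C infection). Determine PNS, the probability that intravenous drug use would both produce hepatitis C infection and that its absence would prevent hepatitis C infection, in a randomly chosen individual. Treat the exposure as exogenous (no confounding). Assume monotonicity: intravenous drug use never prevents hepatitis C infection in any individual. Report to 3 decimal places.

PNS ≈ 0.101

p₁ = P(outcome | exposed) = 452/2526 = 0.17894
p₀ = P(outcome | unexposed) = 237/3051 = 0.077679
Under exogeneity and monotonicity, PNS = p₁ − p₀.
PNS = 0.17894 − 0.077679 = 0.10126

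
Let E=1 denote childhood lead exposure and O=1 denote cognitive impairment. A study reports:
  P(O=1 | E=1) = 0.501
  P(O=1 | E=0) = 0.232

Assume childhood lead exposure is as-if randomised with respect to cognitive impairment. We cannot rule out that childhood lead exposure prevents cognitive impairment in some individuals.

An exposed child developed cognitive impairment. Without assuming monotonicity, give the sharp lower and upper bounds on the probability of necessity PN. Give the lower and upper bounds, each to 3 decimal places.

0.537 ≤ PN ≤ 1.000

Let p₁ = 0.501, p₀ = 0.232.
Under exogeneity alone the bounds on PN are max{0,(p₁−p₀)/p₁} ≤ PN ≤ min{1,(1−p₀)/p₁}.
  lower = (p₁ − p₀)/p₁ = 0.269 / 0.501 ≈ 0.5369
  upper = min{1, (1 − p₀)/p₁} = 0.768 / 0.501 ≈ 1.5329 → capped at 1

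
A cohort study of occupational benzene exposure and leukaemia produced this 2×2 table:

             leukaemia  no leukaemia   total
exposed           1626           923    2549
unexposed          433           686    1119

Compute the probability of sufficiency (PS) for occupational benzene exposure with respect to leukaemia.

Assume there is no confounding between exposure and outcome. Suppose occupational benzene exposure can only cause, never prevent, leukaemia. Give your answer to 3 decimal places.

p₁ = P(outcome | exposed) = 1626/2549 = 0.6379
p₀ = P(outcome | unexposed) = 433/1119 = 0.38695
Under exogeneity and monotonicity, PS = (p₁ − p₀) / (1 − p₀).
PS = (0.6379 − 0.38695) / (1 − 0.38695) = 0.25094 / 0.61305 ≈ 0.4093

PS ≈ 0.409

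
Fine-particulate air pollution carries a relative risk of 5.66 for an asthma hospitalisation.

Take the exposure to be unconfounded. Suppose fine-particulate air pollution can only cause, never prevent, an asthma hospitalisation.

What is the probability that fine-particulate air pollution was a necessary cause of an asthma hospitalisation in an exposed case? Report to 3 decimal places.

Under exogeneity and monotonicity, PN = (RR − 1) / RR = 1 − 1/RR.
PN = (5.66 − 1) / 5.66 = 4.66 / 5.66 ≈ 0.8233

PN ≈ 0.823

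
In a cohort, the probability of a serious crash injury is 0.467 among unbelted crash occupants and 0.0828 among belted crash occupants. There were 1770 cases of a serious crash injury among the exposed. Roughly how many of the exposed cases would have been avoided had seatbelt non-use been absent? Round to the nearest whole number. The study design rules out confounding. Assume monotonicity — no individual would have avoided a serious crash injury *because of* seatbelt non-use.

Let p₁ = 0.467, p₀ = 0.0828.
PN = (p₁ − p₀)/p₁ = (0.467 − 0.0828) / 0.467 ≈ 0.82270.
Attributable cases ≈ PN × (exposed cases) = 0.82270 × 1770 ≈ 1456.18.

about 1456 cases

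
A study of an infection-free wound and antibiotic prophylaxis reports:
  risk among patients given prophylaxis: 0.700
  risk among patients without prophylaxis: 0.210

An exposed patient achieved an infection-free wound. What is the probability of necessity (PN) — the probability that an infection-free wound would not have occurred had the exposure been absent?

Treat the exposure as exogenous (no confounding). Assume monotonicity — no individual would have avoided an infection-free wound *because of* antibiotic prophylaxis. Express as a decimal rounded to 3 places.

Let p₁ = 0.7, p₀ = 0.21.
Under exogeneity and monotonicity, PN = (p₁ − p₀) / p₁.
PN = (0.7 − 0.21) / 0.7 = 0.49 / 0.7 ≈ 0.7000

PN ≈ 0.700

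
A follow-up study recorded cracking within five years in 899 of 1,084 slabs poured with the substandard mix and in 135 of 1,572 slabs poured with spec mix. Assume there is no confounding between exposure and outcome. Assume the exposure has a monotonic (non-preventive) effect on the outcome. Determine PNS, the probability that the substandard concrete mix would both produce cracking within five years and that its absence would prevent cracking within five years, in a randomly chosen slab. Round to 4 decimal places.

p₁ = P(outcome | exposed) = 899/1084 = 0.82934
p₀ = P(outcome | unexposed) = 135/1572 = 0.085878
Under exogeneity and monotonicity, PNS = p₁ − p₀.
PNS = 0.82934 − 0.085878 = 0.74346

PNS ≈ 0.7435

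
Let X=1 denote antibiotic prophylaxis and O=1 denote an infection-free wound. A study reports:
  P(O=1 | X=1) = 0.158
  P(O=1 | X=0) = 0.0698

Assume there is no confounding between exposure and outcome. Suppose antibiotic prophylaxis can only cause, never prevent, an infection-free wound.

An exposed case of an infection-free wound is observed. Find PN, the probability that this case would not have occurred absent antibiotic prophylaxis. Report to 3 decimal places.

PN ≈ 0.558

Let p₁ = 0.158, p₀ = 0.0698.
Under exogeneity and monotonicity, PN = (p₁ − p₀) / p₁.
PN = (0.158 − 0.0698) / 0.158 = 0.0882 / 0.158 ≈ 0.5582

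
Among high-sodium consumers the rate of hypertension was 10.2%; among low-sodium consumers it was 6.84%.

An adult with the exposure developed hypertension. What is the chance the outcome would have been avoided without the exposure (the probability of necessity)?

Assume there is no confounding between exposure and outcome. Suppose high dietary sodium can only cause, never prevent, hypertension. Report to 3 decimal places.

p₁ = 0.102, p₀ = 0.0684.
Under exogeneity and monotonicity, PN = (p₁ − p₀) / p₁.
PN = (0.102 − 0.0684) / 0.102 = 0.0336 / 0.102 ≈ 0.3294

PN ≈ 0.329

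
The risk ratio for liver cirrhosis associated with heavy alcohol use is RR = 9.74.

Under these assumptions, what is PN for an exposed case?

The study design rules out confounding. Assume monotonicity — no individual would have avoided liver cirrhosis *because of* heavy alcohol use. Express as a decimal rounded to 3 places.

Under exogeneity and monotonicity, PN = (RR − 1) / RR = 1 − 1/RR.
PN = (9.74 − 1) / 9.74 = 8.74 / 9.74 ≈ 0.8973

PN ≈ 0.897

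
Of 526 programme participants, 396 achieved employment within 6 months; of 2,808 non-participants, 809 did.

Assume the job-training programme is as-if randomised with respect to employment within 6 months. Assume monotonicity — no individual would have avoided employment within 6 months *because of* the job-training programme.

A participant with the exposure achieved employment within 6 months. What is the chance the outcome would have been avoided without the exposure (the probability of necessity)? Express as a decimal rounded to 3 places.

p₁ = P(outcome | exposed) = 396/526 = 0.75285
p₀ = P(outcome | unexposed) = 809/2808 = 0.28811
Under exogeneity and monotonicity, PN = (p₁ − p₀) / p₁.
PN = (0.75285 − 0.28811) / 0.75285 = 0.46475 / 0.75285 ≈ 0.6173

PN ≈ 0.617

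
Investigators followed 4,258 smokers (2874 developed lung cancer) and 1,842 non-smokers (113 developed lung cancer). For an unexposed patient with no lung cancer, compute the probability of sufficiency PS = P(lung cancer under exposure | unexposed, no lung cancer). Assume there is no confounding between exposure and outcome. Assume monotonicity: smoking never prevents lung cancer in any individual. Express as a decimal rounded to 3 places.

p₁ = P(outcome | exposed) = 2874/4258 = 0.67496
p₀ = P(outcome | unexposed) = 113/1842 = 0.061346
Under exogeneity and monotonicity, PS = (p₁ − p₀) / (1 − p₀).
PS = (0.67496 − 0.061346) / (1 − 0.061346) = 0.61362 / 0.93865 ≈ 0.6537

PS ≈ 0.654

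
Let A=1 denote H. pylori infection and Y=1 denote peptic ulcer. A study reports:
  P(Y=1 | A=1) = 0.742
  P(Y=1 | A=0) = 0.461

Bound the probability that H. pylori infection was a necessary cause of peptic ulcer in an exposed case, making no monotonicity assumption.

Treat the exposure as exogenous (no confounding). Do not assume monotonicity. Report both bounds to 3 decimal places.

0.379 ≤ PN ≤ 0.726

Let p₁ = 0.742, p₀ = 0.461.
Under exogeneity alone the bounds on PN are max{0,(p₁−p₀)/p₁} ≤ PN ≤ min{1,(1−p₀)/p₁}.
  lower = (p₁ − p₀)/p₁ = 0.281 / 0.742 ≈ 0.3787
  upper = min{1, (1 − p₀)/p₁} = 0.539 / 0.742 ≈ 0.7264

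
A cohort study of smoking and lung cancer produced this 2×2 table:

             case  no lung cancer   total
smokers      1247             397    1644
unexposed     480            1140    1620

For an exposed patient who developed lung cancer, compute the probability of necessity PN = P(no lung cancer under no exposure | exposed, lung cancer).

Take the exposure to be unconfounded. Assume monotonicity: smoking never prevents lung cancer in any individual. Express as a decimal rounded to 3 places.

p₁ = P(outcome | exposed) = 1247/1644 = 0.75852
p₀ = P(outcome | unexposed) = 480/1620 = 0.2963
Under exogeneity and monotonicity, PN = (p₁ − p₀) / p₁.
PN = (0.75852 − 0.2963) / 0.75852 = 0.46222 / 0.75852 ≈ 0.6094

PN ≈ 0.609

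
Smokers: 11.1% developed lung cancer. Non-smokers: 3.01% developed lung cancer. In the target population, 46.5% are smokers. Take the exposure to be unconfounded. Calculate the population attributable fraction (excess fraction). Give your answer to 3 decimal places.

PAF ≈ 0.556

p₁ = 0.111, p₀ = 0.0301.
Overall risk P(Y=1) = π·p₁ + (1−π)·p₀ = 0.465×0.111 + 0.535×0.0301 = 0.067719.
Under exogeneity, PAF = [P(Y=1) − p₀] / P(Y=1).
PAF = (0.067719 − 0.0301) / 0.067719 ≈ 0.5555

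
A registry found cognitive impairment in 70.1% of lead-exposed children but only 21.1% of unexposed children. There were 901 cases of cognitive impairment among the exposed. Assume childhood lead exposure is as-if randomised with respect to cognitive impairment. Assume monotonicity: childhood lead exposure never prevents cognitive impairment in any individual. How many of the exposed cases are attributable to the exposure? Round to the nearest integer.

p₁ = 0.701, p₀ = 0.211.
PN = (p₁ − p₀)/p₁ = (0.701 − 0.211) / 0.701 ≈ 0.69900.
Attributable cases ≈ PN × (exposed cases) = 0.69900 × 901 ≈ 629.80.

about 630 cases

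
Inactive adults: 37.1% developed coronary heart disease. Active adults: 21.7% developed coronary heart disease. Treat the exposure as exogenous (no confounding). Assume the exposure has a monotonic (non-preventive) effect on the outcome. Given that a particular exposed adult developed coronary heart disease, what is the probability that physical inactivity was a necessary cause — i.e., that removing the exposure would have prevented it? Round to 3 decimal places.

p₁ = 0.371, p₀ = 0.217.
Under exogeneity and monotonicity, PN = (p₁ − p₀) / p₁.
PN = (0.371 − 0.217) / 0.371 = 0.154 / 0.371 ≈ 0.4151

PN ≈ 0.415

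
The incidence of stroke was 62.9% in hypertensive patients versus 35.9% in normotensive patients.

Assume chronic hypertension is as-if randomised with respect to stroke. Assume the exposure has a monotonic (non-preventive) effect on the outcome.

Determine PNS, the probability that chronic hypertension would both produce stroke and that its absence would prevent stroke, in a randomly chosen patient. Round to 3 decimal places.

PNS ≈ 0.270

p₁ = 0.629, p₀ = 0.359.
Under exogeneity and monotonicity, PNS = p₁ − p₀.
PNS = 0.629 − 0.359 = 0.27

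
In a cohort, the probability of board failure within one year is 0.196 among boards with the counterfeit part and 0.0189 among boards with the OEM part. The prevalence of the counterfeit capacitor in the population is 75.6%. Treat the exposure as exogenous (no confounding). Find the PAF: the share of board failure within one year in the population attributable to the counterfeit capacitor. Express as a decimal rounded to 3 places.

PAF ≈ 0.876

Let p₁ = 0.196, p₀ = 0.0189.
Overall risk P(Y=1) = π·p₁ + (1−π)·p₀ = 0.756×0.196 + 0.244×0.0189 = 0.15279.
Under exogeneity, PAF = [P(Y=1) − p₀] / P(Y=1).
PAF = (0.15279 − 0.0189) / 0.15279 ≈ 0.8763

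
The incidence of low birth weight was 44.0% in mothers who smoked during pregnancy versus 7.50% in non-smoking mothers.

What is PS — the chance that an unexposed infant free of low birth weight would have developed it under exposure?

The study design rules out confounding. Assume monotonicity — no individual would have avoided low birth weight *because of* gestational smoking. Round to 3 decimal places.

p₁ = 0.44, p₀ = 0.075.
Under exogeneity and monotonicity, PS = (p₁ − p₀) / (1 − p₀).
PS = (0.44 − 0.075) / (1 − 0.075) = 0.365 / 0.925 ≈ 0.3946

PS ≈ 0.395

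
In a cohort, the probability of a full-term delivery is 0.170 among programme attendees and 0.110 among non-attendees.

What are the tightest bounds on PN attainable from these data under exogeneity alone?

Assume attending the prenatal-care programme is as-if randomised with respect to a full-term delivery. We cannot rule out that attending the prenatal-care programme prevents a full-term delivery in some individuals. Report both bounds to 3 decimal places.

Let p₁ = 0.17, p₀ = 0.11.
Under exogeneity alone the bounds on PN are max{0,(p₁−p₀)/p₁} ≤ PN ≤ min{1,(1−p₀)/p₁}.
  lower = (p₁ − p₀)/p₁ = 0.06 / 0.17 ≈ 0.3529
  upper = min{1, (1 − p₀)/p₁} = 0.89 / 0.17 ≈ 5.2353 → capped at 1

0.353 ≤ PN ≤ 1.000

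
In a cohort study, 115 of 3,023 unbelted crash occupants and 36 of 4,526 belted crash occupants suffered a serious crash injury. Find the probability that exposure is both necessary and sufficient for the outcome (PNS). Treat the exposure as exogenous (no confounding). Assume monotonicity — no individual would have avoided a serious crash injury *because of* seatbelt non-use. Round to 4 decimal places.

p₁ = P(outcome | exposed) = 115/3023 = 0.038042
p₀ = P(outcome | unexposed) = 36/4526 = 0.007954
Under exogeneity and monotonicity, PNS = p₁ − p₀.
PNS = 0.038042 − 0.007954 = 0.030088

PNS ≈ 0.0301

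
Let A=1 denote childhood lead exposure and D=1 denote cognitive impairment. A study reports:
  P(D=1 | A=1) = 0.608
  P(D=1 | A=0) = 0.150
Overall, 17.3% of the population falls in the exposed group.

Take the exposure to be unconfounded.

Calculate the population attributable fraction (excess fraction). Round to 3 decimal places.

Let p₁ = 0.608, p₀ = 0.15.
Overall risk P(Y=1) = π·p₁ + (1−π)·p₀ = 0.173×0.608 + 0.827×0.15 = 0.22923.
Under exogeneity, PAF = [P(Y=1) − p₀] / P(Y=1).
PAF = (0.22923 − 0.15) / 0.22923 ≈ 0.3456

PAF ≈ 0.346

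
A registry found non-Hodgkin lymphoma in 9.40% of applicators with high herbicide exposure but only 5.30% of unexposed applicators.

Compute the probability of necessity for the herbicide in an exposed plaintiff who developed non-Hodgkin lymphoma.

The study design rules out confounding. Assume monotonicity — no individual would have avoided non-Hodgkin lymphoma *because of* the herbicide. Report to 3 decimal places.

p₁ = 0.094, p₀ = 0.053.
Under exogeneity and monotonicity, PN = (p₁ − p₀) / p₁.
PN = (0.094 − 0.053) / 0.094 = 0.041 / 0.094 ≈ 0.4362

PN ≈ 0.436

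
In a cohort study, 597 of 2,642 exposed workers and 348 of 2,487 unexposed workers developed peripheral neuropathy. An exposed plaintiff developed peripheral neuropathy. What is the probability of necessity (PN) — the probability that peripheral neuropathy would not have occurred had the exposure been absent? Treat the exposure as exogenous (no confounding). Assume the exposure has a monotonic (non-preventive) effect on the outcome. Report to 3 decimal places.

PN ≈ 0.381

p₁ = P(outcome | exposed) = 597/2642 = 0.22597
p₀ = P(outcome | unexposed) = 348/2487 = 0.13993
Under exogeneity and monotonicity, PN = (p₁ − p₀) / p₁.
PN = (0.22597 − 0.13993) / 0.22597 = 0.086038 / 0.22597 ≈ 0.3808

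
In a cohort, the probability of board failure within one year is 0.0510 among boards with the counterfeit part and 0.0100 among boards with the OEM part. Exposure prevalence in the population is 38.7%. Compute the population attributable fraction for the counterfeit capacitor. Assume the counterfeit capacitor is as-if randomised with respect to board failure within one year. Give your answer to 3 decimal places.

PAF ≈ 0.613

Let p₁ = 0.051, p₀ = 0.01.
Overall risk P(Y=1) = π·p₁ + (1−π)·p₀ = 0.387×0.051 + 0.613×0.01 = 0.025867.
Under exogeneity, PAF = [P(Y=1) − p₀] / P(Y=1).
PAF = (0.025867 − 0.01) / 0.025867 ≈ 0.6134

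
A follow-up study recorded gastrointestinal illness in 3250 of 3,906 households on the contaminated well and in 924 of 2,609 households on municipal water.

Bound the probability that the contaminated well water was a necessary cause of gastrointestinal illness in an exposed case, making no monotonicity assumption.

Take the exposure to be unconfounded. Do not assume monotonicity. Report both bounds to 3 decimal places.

p₁ = P(outcome | exposed) = 3250/3906 = 0.83205
p₀ = P(outcome | unexposed) = 924/2609 = 0.35416
Under exogeneity alone the bounds on PN are max{0,(p₁−p₀)/p₁} ≤ PN ≤ min{1,(1−p₀)/p₁}.
  lower = (p₁ − p₀)/p₁ = 0.47789 / 0.83205 ≈ 0.5744
  upper = min{1, (1 − p₀)/p₁} = 0.64584 / 0.83205 ≈ 0.7762

0.574 ≤ PN ≤ 0.776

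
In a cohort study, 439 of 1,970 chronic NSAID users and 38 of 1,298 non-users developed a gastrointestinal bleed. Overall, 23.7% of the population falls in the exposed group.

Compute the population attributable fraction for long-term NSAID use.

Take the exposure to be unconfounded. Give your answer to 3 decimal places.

p₁ = P(outcome | exposed) = 439/1970 = 0.22284
p₀ = P(outcome | unexposed) = 38/1298 = 0.029276
Overall risk P(Y=1) = π·p₁ + (1−π)·p₀ = 0.237×0.22284 + 0.763×0.029276 = 0.075151.
Under exogeneity, PAF = [P(Y=1) − p₀] / P(Y=1).
PAF = (0.075151 − 0.029276) / 0.075151 ≈ 0.6104

PAF ≈ 0.610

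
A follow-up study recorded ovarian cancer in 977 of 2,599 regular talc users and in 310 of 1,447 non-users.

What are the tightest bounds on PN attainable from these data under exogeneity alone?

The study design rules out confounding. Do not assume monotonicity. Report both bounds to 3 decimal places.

0.430 ≤ PN ≤ 1.000

p₁ = P(outcome | exposed) = 977/2599 = 0.37591
p₀ = P(outcome | unexposed) = 310/1447 = 0.21424
Under exogeneity alone the bounds on PN are max{0,(p₁−p₀)/p₁} ≤ PN ≤ min{1,(1−p₀)/p₁}.
  lower = (p₁ − p₀)/p₁ = 0.16168 / 0.37591 ≈ 0.4301
  upper = min{1, (1 − p₀)/p₁} = 0.78576 / 0.37591 ≈ 2.0903 → capped at 1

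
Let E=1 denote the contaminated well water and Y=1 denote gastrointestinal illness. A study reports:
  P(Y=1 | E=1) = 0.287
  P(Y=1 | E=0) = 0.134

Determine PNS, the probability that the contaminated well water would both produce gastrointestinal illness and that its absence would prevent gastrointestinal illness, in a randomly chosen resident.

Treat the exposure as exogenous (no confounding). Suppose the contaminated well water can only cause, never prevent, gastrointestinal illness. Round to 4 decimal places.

PNS ≈ 0.1530

Let p₁ = 0.287, p₀ = 0.134.
Under exogeneity and monotonicity, PNS = p₁ − p₀.
PNS = 0.287 − 0.134 = 0.153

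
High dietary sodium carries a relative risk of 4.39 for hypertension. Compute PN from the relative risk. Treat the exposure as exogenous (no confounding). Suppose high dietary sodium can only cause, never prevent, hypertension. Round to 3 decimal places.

PN ≈ 0.772

Under exogeneity and monotonicity, PN = (RR − 1) / RR = 1 − 1/RR.
PN = (4.39 − 1) / 4.39 = 3.39 / 4.39 ≈ 0.7722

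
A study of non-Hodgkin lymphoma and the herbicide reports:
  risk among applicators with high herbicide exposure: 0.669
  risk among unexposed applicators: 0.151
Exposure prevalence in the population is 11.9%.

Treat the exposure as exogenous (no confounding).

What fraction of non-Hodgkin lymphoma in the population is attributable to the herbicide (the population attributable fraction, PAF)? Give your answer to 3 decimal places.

PAF ≈ 0.290

Let p₁ = 0.669, p₀ = 0.151.
Overall risk P(Y=1) = π·p₁ + (1−π)·p₀ = 0.119×0.669 + 0.881×0.151 = 0.21264.
Under exogeneity, PAF = [P(Y=1) − p₀] / P(Y=1).
PAF = (0.21264 − 0.151) / 0.21264 ≈ 0.2899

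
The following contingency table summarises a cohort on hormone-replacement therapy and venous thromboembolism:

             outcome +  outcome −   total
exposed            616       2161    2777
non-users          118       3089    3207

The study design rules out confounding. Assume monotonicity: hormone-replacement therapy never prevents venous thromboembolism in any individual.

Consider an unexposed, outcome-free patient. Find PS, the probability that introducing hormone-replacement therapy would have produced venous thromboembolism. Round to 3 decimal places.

PS ≈ 0.192

p₁ = P(outcome | exposed) = 616/2777 = 0.22182
p₀ = P(outcome | unexposed) = 118/3207 = 0.036795
Under exogeneity and monotonicity, PS = (p₁ − p₀) / (1 − p₀).
PS = (0.22182 − 0.036795) / (1 − 0.036795) = 0.18503 / 0.96321 ≈ 0.1921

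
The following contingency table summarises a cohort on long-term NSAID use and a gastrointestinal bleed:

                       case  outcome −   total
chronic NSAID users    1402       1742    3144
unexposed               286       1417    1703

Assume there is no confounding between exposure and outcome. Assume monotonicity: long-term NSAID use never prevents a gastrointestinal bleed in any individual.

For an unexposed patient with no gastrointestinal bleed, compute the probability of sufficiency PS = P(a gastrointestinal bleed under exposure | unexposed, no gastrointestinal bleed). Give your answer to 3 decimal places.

PS ≈ 0.334

p₁ = P(outcome | exposed) = 1402/3144 = 0.44593
p₀ = P(outcome | unexposed) = 286/1703 = 0.16794
Under exogeneity and monotonicity, PS = (p₁ − p₀)/(1 − p₀).
PS = (0.44593 − 0.16794) / 0.83206 ≈ 0.3341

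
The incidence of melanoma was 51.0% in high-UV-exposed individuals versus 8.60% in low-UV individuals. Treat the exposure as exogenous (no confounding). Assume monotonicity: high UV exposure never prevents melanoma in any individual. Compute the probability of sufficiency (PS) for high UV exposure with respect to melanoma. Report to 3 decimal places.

PS ≈ 0.464

p₁ = 0.51, p₀ = 0.086.
Under exogeneity and monotonicity, PS = (p₁ − p₀) / (1 − p₀).
PS = (0.51 − 0.086) / (1 − 0.086) = 0.424 / 0.914 ≈ 0.4639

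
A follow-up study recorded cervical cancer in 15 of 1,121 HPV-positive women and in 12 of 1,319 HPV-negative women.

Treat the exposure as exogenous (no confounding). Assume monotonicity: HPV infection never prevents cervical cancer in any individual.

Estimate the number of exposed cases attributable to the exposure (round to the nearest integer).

about 5 cases

p₁ = P(outcome | exposed) = 15/1121 = 0.013381
p₀ = P(outcome | unexposed) = 12/1319 = 0.0090978
PN = (p₁ − p₀)/p₁ = (0.013381 − 0.0090978) / 0.013381 ≈ 0.32009.
Attributable cases ≈ PN × (exposed cases) = 0.32009 × 15 ≈ 4.80.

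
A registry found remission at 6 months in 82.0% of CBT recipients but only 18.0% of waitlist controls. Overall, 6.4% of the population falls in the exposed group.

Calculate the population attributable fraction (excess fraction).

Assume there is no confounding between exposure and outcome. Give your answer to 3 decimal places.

p₁ = 0.82, p₀ = 0.18.
Overall risk P(Y=1) = π·p₁ + (1−π)·p₀ = 0.064×0.82 + 0.936×0.18 = 0.22096.
Under exogeneity, PAF = [P(Y=1) − p₀] / P(Y=1).
PAF = (0.22096 − 0.18) / 0.22096 ≈ 0.1854

PAF ≈ 0.185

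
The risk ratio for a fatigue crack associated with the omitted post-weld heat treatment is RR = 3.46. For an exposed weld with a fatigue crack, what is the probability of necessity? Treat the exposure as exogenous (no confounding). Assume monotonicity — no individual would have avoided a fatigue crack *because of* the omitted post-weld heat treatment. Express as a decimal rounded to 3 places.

PN ≈ 0.711

Under exogeneity and monotonicity, PN = (RR − 1) / RR = 1 − 1/RR.
PN = (3.46 − 1) / 3.46 = 2.46 / 3.46 ≈ 0.7110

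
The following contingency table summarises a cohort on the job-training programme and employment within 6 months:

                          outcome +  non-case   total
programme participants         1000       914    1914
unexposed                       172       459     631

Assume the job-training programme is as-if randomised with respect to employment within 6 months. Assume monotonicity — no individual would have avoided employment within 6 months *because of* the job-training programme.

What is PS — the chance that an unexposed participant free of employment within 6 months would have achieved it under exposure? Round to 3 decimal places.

PS ≈ 0.344

p₁ = P(outcome | exposed) = 1000/1914 = 0.52247
p₀ = P(outcome | unexposed) = 172/631 = 0.27258
Under exogeneity and monotonicity, PS = (p₁ − p₀)/(1 − p₀).
PS = (0.52247 − 0.27258) / 0.72742 ≈ 0.3435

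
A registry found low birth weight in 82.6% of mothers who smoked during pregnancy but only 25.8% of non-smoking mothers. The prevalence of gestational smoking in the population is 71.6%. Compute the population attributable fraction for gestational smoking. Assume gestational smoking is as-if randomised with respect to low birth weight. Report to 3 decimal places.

PAF ≈ 0.612

p₁ = 0.826, p₀ = 0.258.
Overall risk P(Y=1) = π·p₁ + (1−π)·p₀ = 0.716×0.826 + 0.284×0.258 = 0.66469.
Under exogeneity, PAF = [P(Y=1) − p₀] / P(Y=1).
PAF = (0.66469 − 0.258) / 0.66469 ≈ 0.6118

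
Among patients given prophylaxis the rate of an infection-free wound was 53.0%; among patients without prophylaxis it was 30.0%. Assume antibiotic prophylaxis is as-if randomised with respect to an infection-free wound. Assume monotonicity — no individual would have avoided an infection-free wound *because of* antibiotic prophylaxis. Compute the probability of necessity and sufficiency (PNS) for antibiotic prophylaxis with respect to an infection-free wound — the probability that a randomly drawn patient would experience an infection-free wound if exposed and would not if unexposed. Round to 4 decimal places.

PNS ≈ 0.2300

p₁ = 0.53, p₀ = 0.3.
Under exogeneity and monotonicity, PNS = p₁ − p₀.
PNS = 0.53 − 0.3 = 0.23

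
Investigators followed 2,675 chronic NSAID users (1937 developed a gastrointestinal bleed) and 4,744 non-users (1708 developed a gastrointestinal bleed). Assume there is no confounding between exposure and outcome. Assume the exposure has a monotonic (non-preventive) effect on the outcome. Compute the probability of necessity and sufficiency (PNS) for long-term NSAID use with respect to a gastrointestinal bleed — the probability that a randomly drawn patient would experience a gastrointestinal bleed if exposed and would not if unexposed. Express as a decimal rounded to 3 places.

p₁ = P(outcome | exposed) = 1937/2675 = 0.72411
p₀ = P(outcome | unexposed) = 1708/4744 = 0.36003
Under exogeneity and monotonicity, PNS = p₁ − p₀.
PNS = 0.72411 − 0.36003 = 0.36408

PNS ≈ 0.364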